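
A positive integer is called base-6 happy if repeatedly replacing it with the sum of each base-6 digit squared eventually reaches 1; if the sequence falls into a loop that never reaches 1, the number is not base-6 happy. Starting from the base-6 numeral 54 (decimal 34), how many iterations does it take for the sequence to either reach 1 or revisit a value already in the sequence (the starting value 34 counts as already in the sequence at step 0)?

9

34 = (5,4)_6 → 41
41 = (1,0,5)_6 → 26
26 = (4,2)_6 → 20
20 = (3,2)_6 → 13
13 = (2,1)_6 → 5
5 = (5)_6 → 25
25 = (4,1)_6 → 17
17 = (2,5)_6 → 29
29 = (4,5)_6 → 41  — 41 repeats.
That took 9 steps.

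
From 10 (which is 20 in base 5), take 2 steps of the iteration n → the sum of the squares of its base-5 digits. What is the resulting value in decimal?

16

10 = (2,0)_5 → 2² + 0² = 4
4 = (4)_5 → 4² = 16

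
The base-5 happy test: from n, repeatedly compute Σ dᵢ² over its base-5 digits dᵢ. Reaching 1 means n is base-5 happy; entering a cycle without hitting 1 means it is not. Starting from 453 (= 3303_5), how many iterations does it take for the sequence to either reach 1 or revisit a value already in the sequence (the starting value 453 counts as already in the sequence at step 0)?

3

453 = (3,3,0,3)_5 → 3² + 3² + 0² + 3² = 27
27 = (1,0,2)_5 → 1² + 0² + 2² = 5
5 = (1,0)_5 → 1² + 0² = 1  — reached 1.
That took 3 steps.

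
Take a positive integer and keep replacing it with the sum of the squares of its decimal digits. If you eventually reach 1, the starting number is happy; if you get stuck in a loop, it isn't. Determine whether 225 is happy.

not happy

225 → 33
33 → 18
18 → 65
65 → 61
61 → 37
37 → 58
58 → 89
89 → 145
145 → 42
42 → 20
20 → 4
4 → 16
16 → 37  — 37 already seen; the sequence cycles without reaching 1.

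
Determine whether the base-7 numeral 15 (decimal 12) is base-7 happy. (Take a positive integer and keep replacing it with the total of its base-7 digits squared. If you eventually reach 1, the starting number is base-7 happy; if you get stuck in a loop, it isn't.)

not base-7 happy

12 = (1,5)_7 → 1² + 5² = 1 + 25 = 26
26 = (3,5)_7 → 3² + 5² = 9 + 25 = 34
34 = (4,6)_7 → 4² + 6² = 16 + 36 = 52
52 = (1,0,3)_7 → 1² + 0² + 3² = 1 + 0 + 9 = 10
10 = (1,3)_7 → 1² + 3² = 1 + 9 = 10  — 10 already seen; the sequence cycles without reaching 1.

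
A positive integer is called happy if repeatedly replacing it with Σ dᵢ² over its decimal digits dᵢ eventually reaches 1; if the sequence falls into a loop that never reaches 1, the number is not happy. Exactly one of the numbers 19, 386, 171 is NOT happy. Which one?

171

19: 19 → 82 → 68 → 100 → 1  — reaches 1 (happy)
386: 386 → 109 → 82 → 68 → 100 → 1  — reaches 1 (happy)
171: 171 → 51 → 26 → 40 → 16 → 37 → 58 → 89 → 145 → 42 → 20 → 4 → 16  — repeats 16 (not happy)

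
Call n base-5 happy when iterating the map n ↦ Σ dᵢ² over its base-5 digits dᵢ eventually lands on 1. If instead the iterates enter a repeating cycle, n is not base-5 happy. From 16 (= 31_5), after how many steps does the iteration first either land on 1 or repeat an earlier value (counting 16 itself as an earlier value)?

3

16 = (3,1)_5 → 3² + 1² = 10
10 = (2,0)_5 → 2² + 0² = 4
4 = (4)_5 → 4² = 16  — 16 repeats.
That took 3 steps.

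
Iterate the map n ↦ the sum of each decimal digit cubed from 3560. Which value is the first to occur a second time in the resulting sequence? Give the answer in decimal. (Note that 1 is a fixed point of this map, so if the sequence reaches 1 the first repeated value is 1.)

3560 → 3³ + 5³ + 6³ + 0³ = 368
368 → 3³ + 6³ + 8³ = 755
755 → 7³ + 5³ + 5³ = 593
593 → 5³ + 9³ + 3³ = 881
881 → 8³ + 8³ + 1³ = 1025
1025 → 1³ + 0³ + 2³ + 5³ = 134
134 → 1³ + 3³ + 4³ = 92
92 → 9³ + 2³ = 737
737 → 7³ + 3³ + 7³ = 713
713 → 7³ + 1³ + 3³ = 371
371 → 3³ + 7³ + 1³ = 371  — 371 already appeared earlier.

371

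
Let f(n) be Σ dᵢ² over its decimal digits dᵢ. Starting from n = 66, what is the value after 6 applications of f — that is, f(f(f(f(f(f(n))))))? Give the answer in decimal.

85

66 → 6² + 6² = 72
72 → 7² + 2² = 53
53 → 5² + 3² = 34
34 → 3² + 4² = 25
25 → 2² + 5² = 29
29 → 2² + 9² = 85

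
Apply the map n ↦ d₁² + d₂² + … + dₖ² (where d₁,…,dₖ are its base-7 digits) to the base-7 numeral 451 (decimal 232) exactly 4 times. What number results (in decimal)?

232 = (4,5,1)_7 → 4² + 5² + 1² = 42
42 = (6,0)_7 → 6² + 0² = 36
36 = (5,1)_7 → 5² + 1² = 26
26 = (3,5)_7 → 3² + 5² = 34

34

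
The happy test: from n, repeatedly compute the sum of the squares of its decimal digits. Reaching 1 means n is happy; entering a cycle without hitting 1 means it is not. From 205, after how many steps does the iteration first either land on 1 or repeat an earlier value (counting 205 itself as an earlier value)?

11

205 → 2² + 0² + 5² = 29
29 → 2² + 9² = 85
85 → 8² + 5² = 89
89 → 8² + 9² = 145
145 → 1² + 4² + 5² = 42
42 → 4² + 2² = 20
20 → 2² + 0² = 4
4 → 4² = 16
16 → 1² + 6² = 37
37 → 3² + 7² = 58
58 → 5² + 8² = 89  — 89 repeats.
That took 11 steps.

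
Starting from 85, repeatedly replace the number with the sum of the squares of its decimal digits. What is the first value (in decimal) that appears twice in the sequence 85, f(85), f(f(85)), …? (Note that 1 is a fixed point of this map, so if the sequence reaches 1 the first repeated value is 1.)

89

85 → 8² + 5² = 89
89 → 8² + 9² = 145
145 → 1² + 4² + 5² = 42
42 → 4² + 2² = 20
20 → 2² + 0² = 4
4 → 4² = 16
16 → 1² + 6² = 37
37 → 3² + 7² = 58
58 → 5² + 8² = 89  — 89 already appeared earlier.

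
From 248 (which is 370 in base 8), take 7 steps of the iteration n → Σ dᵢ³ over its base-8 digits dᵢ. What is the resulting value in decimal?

91

248 = (3,7,0)_8 → 3³ + 7³ + 0³ = 27 + 343 + 0 = 370
370 = (5,6,2)_8 → 5³ + 6³ + 2³ = 125 + 216 + 8 = 349
349 = (5,3,5)_8 → 5³ + 3³ + 5³ = 125 + 27 + 125 = 277
277 = (4,2,5)_8 → 4³ + 2³ + 5³ = 64 + 8 + 125 = 197
197 = (3,0,5)_8 → 3³ + 0³ + 5³ = 27 + 0 + 125 = 152
152 = (2,3,0)_8 → 2³ + 3³ + 0³ = 8 + 27 + 0 = 35
35 = (4,3)_8 → 4³ + 3³ = 64 + 27 = 91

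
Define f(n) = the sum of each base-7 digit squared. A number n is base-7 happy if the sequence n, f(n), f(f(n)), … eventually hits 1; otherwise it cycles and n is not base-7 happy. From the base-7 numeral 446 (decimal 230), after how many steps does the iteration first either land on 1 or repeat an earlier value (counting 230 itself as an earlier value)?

10

230 = (4,4,6)_7 → 68
68 = (1,2,5)_7 → 30
30 = (4,2)_7 → 20
20 = (2,6)_7 → 40
40 = (5,5)_7 → 50
50 = (1,0,1)_7 → 2
2 = (2)_7 → 4
4 = (4)_7 → 16
16 = (2,2)_7 → 8
8 = (1,1)_7 → 2  — 2 repeats.
That took 10 steps.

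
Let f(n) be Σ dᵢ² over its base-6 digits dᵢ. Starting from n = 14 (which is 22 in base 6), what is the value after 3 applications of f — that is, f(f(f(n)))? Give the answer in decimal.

14 = (2,2)_6 → 2² + 2² = 8
8 = (1,2)_6 → 1² + 2² = 5
5 = (5)_6 → 5² = 25

25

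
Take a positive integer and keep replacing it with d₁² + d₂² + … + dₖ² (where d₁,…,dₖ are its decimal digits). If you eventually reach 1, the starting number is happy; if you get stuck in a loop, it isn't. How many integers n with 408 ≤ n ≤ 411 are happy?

408: 408 → 80 → 64 → 52 → 29 → 85 → 89 → 145 → 42 → 20 → 4 → 16 → 37 → 58 → 89  (repeats 89)
409: 409 → 97 → 130 → 10 → 1  (reaches 1)
410: 410 → 17 → 50 → 25 → 29 → 85 → 89 → 145 → 42 → 20 → 4 → 16 → 37 → 58 → 89  (repeats 89)
411: 411 → 18 → 65 → 61 → 37 → 58 → 89 → 145 → 42 → 20 → 4 → 16 → 37  (repeats 37)
happy: 409

1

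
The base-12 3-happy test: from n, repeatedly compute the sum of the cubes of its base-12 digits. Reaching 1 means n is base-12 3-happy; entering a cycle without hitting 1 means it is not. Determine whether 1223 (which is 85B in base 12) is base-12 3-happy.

not base-12 3-happy

1223 = (8,5,11)_12 → 8³ + 5³ + 11³ = 1968
1968 = (1,1,8,0)_12 → 1³ + 1³ + 8³ + 0³ = 514
514 = (3,6,10)_12 → 3³ + 6³ + 10³ = 1243
1243 = (8,7,7)_12 → 8³ + 7³ + 7³ = 1198
1198 = (8,3,10)_12 → 8³ + 3³ + 10³ = 1539
1539 = (10,8,3)_12 → 10³ + 8³ + 3³ = 1539  — 1539 already seen; the sequence cycles without reaching 1.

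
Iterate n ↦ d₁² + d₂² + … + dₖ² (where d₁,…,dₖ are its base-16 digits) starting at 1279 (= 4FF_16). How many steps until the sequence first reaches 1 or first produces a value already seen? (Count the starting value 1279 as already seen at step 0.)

12

1279 = (4,15,15)_16 → 4² + 15² + 15² = 466
466 = (1,13,2)_16 → 1² + 13² + 2² = 174
174 = (10,14)_16 → 10² + 14² = 296
296 = (1,2,8)_16 → 1² + 2² + 8² = 69
69 = (4,5)_16 → 4² + 5² = 41
41 = (2,9)_16 → 2² + 9² = 85
85 = (5,5)_16 → 5² + 5² = 50
50 = (3,2)_16 → 3² + 2² = 13
13 = (13)_16 → 13² = 169
169 = (10,9)_16 → 10² + 9² = 181
181 = (11,5)_16 → 11² + 5² = 146
146 = (9,2)_16 → 9² + 2² = 85  — 85 repeats.
That took 12 steps.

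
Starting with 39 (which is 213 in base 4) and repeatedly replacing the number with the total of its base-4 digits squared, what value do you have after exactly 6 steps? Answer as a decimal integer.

1

39 = (2,1,3)_4 → 2² + 1² + 3² = 4 + 1 + 9 = 14
14 = (3,2)_4 → 3² + 2² = 9 + 4 = 13
13 = (3,1)_4 → 3² + 1² = 9 + 1 = 10
10 = (2,2)_4 → 2² + 2² = 4 + 4 = 8
8 = (2,0)_4 → 2² + 0² = 4 + 0 = 4
4 = (1,0)_4 → 1² + 0² = 1 + 0 = 1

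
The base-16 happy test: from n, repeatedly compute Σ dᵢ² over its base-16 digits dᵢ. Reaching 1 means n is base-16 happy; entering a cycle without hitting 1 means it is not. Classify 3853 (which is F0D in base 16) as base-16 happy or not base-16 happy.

3853 = (15,0,13)_16 → 15² + 0² + 13² = 225 + 0 + 169 = 394
394 = (1,8,10)_16 → 1² + 8² + 10² = 1 + 64 + 100 = 165
165 = (10,5)_16 → 10² + 5² = 100 + 25 = 125
125 = (7,13)_16 → 7² + 13² = 49 + 169 = 218
218 = (13,10)_16 → 13² + 10² = 169 + 100 = 269
269 = (1,0,13)_16 → 1² + 0² + 13² = 1 + 0 + 169 = 170
170 = (10,10)_16 → 10² + 10² = 100 + 100 = 200
200 = (12,8)_16 → 12² + 8² = 144 + 64 = 208
208 = (13,0)_16 → 13² + 0² = 169 + 0 = 169
169 = (10,9)_16 → 10² + 9² = 100 + 81 = 181
181 = (11,5)_16 → 11² + 5² = 121 + 25 = 146
146 = (9,2)_16 → 9² + 2² = 81 + 4 = 85
85 = (5,5)_16 → 5² + 5² = 25 + 25 = 50
50 = (3,2)_16 → 3² + 2² = 9 + 4 = 13
13 = (13)_16 → 13² = 169  — 169 already seen; the sequence cycles without reaching 1.

not base-16 happy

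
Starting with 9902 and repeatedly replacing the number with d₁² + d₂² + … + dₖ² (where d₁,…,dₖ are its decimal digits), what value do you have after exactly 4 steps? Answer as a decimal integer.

9902 → 9² + 9² + 0² + 2² = 81 + 81 + 0 + 4 = 166
166 → 1² + 6² + 6² = 1 + 36 + 36 = 73
73 → 7² + 3² = 49 + 9 = 58
58 → 5² + 8² = 25 + 64 = 89

89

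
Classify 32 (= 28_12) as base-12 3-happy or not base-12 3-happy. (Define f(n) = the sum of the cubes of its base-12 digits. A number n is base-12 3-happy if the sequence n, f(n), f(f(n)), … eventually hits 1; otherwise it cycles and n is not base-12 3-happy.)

32 = (2,8)_12 → 2³ + 8³ = 8 + 512 = 520
520 = (3,7,4)_12 → 3³ + 7³ + 4³ = 27 + 343 + 64 = 434
434 = (3,0,2)_12 → 3³ + 0³ + 2³ = 27 + 0 + 8 = 35
35 = (2,11)_12 → 2³ + 11³ = 8 + 1331 = 1339
1339 = (9,3,7)_12 → 9³ + 3³ + 7³ = 729 + 27 + 343 = 1099
1099 = (7,7,7)_12 → 7³ + 7³ + 7³ = 343 + 343 + 343 = 1029
1029 = (7,1,9)_12 → 7³ + 1³ + 9³ = 343 + 1 + 729 = 1073
1073 = (7,5,5)_12 → 7³ + 5³ + 5³ = 343 + 125 + 125 = 593
593 = (4,1,5)_12 → 4³ + 1³ + 5³ = 64 + 1 + 125 = 190
190 = (1,3,10)_12 → 1³ + 3³ + 10³ = 1 + 27 + 1000 = 1028
1028 = (7,1,8)_12 → 7³ + 1³ + 8³ = 343 + 1 + 512 = 856
856 = (5,11,4)_12 → 5³ + 11³ + 4³ = 125 + 1331 + 64 = 1520
1520 = (10,6,8)_12 → 10³ + 6³ + 8³ = 1000 + 216 + 512 = 1728
1728 = (1,0,0,0)_12 → 1³ + 0³ + 0³ + 0³ = 1 + 0 + 0 + 0 = 1  — reached 1.

base-12 3-happy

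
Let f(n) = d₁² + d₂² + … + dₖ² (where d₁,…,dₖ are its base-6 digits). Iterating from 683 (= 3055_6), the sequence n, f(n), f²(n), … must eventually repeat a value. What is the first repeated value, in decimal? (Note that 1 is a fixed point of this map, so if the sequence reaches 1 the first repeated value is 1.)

683 = (3,0,5,5)_6 → 3² + 0² + 5² + 5² = 59
59 = (1,3,5)_6 → 1² + 3² + 5² = 35
35 = (5,5)_6 → 5² + 5² = 50
50 = (1,2,2)_6 → 1² + 2² + 2² = 9
9 = (1,3)_6 → 1² + 3² = 10
10 = (1,4)_6 → 1² + 4² = 17
17 = (2,5)_6 → 2² + 5² = 29
29 = (4,5)_6 → 4² + 5² = 41
41 = (1,0,5)_6 → 1² + 0² + 5² = 26
26 = (4,2)_6 → 4² + 2² = 20
20 = (3,2)_6 → 3² + 2² = 13
13 = (2,1)_6 → 2² + 1² = 5
5 = (5)_6 → 5² = 25
25 = (4,1)_6 → 4² + 1² = 17  — 17 already appeared earlier.

17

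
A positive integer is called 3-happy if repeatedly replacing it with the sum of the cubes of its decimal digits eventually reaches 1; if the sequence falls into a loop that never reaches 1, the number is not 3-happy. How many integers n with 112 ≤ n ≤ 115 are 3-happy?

112: 112 → 10 → 1  (reaches 1)
113: 113 → 29 → 737 → 713 → 371 → 371  (repeats 371)
114: 114 → 66 → 432 → 99 → 1458 → 702 → 351 → 153 → 153  (repeats 153)
115: 115 → 127 → 352 → 160 → 217 → 352  (repeats 352)
3-happy: 112

1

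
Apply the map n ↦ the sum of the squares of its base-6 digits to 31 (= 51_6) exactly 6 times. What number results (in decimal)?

17

31 = (5,1)_6 → 5² + 1² = 26
26 = (4,2)_6 → 4² + 2² = 20
20 = (3,2)_6 → 3² + 2² = 13
13 = (2,1)_6 → 2² + 1² = 5
5 = (5)_6 → 5² = 25
25 = (4,1)_6 → 4² + 1² = 17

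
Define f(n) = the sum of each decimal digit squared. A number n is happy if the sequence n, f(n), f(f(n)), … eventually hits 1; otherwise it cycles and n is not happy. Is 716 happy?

happy

716 → 86
86 → 100
100 → 1  — reached 1.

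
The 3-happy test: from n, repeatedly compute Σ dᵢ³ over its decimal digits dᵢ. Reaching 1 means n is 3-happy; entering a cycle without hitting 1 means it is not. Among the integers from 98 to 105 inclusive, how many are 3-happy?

98: 98 → 1241 → 74 → 407 → 407  (repeats 407)
99: 99 → 1458 → 702 → 351 → 153 → 153  (repeats 153)
100: 100 → 1  (reaches 1)
101: 101 → 2 → 8 → 512 → 134 → 92 → 737 → 713 → 371 → 371  (repeats 371)
102: 102 → 9 → 729 → 1080 → 513 → 153 → 153  (repeats 153)
103: 103 → 28 → 520 → 133 → 55 → 250 → 133  (repeats 133)
104: 104 → 65 → 341 → 92 → 737 → 713 → 371 → 371  (repeats 371)
105: 105 → 126 → 225 → 141 → 66 → 432 → 99 → 1458 → 702 → 351 → 153 → 153  (repeats 153)
3-happy: 100

1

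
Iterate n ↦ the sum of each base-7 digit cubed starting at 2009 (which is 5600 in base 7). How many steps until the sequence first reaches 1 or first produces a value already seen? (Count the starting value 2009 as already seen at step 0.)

2009 = (5,6,0,0)_7 → 5³ + 6³ + 0³ + 0³ = 341
341 = (6,6,5)_7 → 6³ + 6³ + 5³ = 557
557 = (1,4,2,4)_7 → 1³ + 4³ + 2³ + 4³ = 137
137 = (2,5,4)_7 → 2³ + 5³ + 4³ = 197
197 = (4,0,1)_7 → 4³ + 0³ + 1³ = 65
65 = (1,2,2)_7 → 1³ + 2³ + 2³ = 17
17 = (2,3)_7 → 2³ + 3³ = 35
35 = (5,0)_7 → 5³ + 0³ = 125
125 = (2,3,6)_7 → 2³ + 3³ + 6³ = 251
251 = (5,0,6)_7 → 5³ + 0³ + 6³ = 341  — 341 repeats.
That took 10 steps.

10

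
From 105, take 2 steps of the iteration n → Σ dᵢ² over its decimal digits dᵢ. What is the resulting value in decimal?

40

105 → 1² + 0² + 5² = 26
26 → 2² + 6² = 40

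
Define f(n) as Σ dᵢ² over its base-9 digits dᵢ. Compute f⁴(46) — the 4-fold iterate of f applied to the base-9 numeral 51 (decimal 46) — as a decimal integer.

46 = (5,1)_9 → 5² + 1² = 26
26 = (2,8)_9 → 2² + 8² = 68
68 = (7,5)_9 → 7² + 5² = 74
74 = (8,2)_9 → 8² + 2² = 68

68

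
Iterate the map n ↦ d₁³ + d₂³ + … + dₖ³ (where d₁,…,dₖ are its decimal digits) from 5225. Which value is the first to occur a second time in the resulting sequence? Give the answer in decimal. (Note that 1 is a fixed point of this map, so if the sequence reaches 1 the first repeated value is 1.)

5225 → 5³ + 2³ + 2³ + 5³ = 125 + 8 + 8 + 125 = 266
266 → 2³ + 6³ + 6³ = 8 + 216 + 216 = 440
440 → 4³ + 4³ + 0³ = 64 + 64 + 0 = 128
128 → 1³ + 2³ + 8³ = 1 + 8 + 512 = 521
521 → 5³ + 2³ + 1³ = 125 + 8 + 1 = 134
134 → 1³ + 3³ + 4³ = 1 + 27 + 64 = 92
92 → 9³ + 2³ = 729 + 8 = 737
737 → 7³ + 3³ + 7³ = 343 + 27 + 343 = 713
713 → 7³ + 1³ + 3³ = 343 + 1 + 27 = 371
371 → 3³ + 7³ + 1³ = 27 + 343 + 1 = 371  — 371 already appeared earlier.

371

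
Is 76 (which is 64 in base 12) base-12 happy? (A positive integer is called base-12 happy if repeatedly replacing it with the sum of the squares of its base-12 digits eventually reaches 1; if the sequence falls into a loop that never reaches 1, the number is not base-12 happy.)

76 = (6,4)_12 → 6² + 4² = 52
52 = (4,4)_12 → 4² + 4² = 32
32 = (2,8)_12 → 2² + 8² = 68
68 = (5,8)_12 → 5² + 8² = 89
89 = (7,5)_12 → 7² + 5² = 74
74 = (6,2)_12 → 6² + 2² = 40
40 = (3,4)_12 → 3² + 4² = 25
25 = (2,1)_12 → 2² + 1² = 5
5 = (5)_12 → 5² = 25  — 25 already seen; the sequence cycles without reaching 1.

not base-12 happy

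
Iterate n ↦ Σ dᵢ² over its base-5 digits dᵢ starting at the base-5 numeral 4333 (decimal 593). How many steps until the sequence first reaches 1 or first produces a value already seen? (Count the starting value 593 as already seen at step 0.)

593 = (4,3,3,3)_5 → 4² + 3² + 3² + 3² = 43
43 = (1,3,3)_5 → 1² + 3² + 3² = 19
19 = (3,4)_5 → 3² + 4² = 25
25 = (1,0,0)_5 → 1² + 0² + 0² = 1  — reached 1.
That took 4 steps.

4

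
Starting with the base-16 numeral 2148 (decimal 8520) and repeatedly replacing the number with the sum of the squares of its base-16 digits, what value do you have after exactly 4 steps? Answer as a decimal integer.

8520 = (2,1,4,8)_16 → 2² + 1² + 4² + 8² = 4 + 1 + 16 + 64 = 85
85 = (5,5)_16 → 5² + 5² = 25 + 25 = 50
50 = (3,2)_16 → 3² + 2² = 9 + 4 = 13
13 = (13)_16 → 13² = 169

169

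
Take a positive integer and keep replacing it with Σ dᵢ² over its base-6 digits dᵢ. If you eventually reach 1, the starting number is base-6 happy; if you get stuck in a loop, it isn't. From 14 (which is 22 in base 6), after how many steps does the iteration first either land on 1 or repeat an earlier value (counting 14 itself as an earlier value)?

10

14 = (2,2)_6 → 2² + 2² = 8
8 = (1,2)_6 → 1² + 2² = 5
5 = (5)_6 → 5² = 25
25 = (4,1)_6 → 4² + 1² = 17
17 = (2,5)_6 → 2² + 5² = 29
29 = (4,5)_6 → 4² + 5² = 41
41 = (1,0,5)_6 → 1² + 0² + 5² = 26
26 = (4,2)_6 → 4² + 2² = 20
20 = (3,2)_6 → 3² + 2² = 13
13 = (2,1)_6 → 2² + 1² = 5  — 5 repeats.
That took 10 steps.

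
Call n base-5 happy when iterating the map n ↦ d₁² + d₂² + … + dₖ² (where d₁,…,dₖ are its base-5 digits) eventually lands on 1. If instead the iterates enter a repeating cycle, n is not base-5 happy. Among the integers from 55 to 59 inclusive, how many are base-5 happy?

1

55: 55 → 5 → 1  (reaches 1)
56: 56 → 6 → 2 → 4 → 16 → 10 → 4  (repeats 4)
57: 57 → 9 → 17 → 13 → 13  (repeats 13)
58: 58 → 14 → 20 → 16 → 10 → 4 → 16  (repeats 16)
59: 59 → 21 → 17 → 13 → 13  (repeats 13)
base-5 happy: 55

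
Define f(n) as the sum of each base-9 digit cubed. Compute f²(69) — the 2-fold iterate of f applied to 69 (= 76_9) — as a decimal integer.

729

69 = (7,6)_9 → 7³ + 6³ = 343 + 216 = 559
559 = (6,8,1)_9 → 6³ + 8³ + 1³ = 216 + 512 + 1 = 729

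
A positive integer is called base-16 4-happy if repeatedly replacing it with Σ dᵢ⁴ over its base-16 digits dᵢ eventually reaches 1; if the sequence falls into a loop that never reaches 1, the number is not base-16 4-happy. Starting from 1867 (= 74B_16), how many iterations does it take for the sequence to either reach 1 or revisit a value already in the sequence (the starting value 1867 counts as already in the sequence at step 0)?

4

1867 = (7,4,11)_16 → 7⁴ + 4⁴ + 11⁴ = 2401 + 256 + 14641 = 17298
17298 = (4,3,9,2)_16 → 4⁴ + 3⁴ + 9⁴ + 2⁴ = 256 + 81 + 6561 + 16 = 6914
6914 = (1,11,0,2)_16 → 1⁴ + 11⁴ + 0⁴ + 2⁴ = 1 + 14641 + 0 + 16 = 14658
14658 = (3,9,4,2)_16 → 3⁴ + 9⁴ + 4⁴ + 2⁴ = 81 + 6561 + 256 + 16 = 6914  — 6914 repeats.
That took 4 steps.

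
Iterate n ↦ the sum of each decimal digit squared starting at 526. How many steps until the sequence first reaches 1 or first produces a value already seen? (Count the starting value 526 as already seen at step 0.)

526 → 65
65 → 61
61 → 37
37 → 58
58 → 89
89 → 145
145 → 42
42 → 20
20 → 4
4 → 16
16 → 37  — 37 repeats.
That took 11 steps.

11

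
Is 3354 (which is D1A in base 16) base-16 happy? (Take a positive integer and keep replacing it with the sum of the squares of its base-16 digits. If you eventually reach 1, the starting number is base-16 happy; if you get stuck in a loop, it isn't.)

not base-16 happy

3354 = (13,1,10)_16 → 13² + 1² + 10² = 169 + 1 + 100 = 270
270 = (1,0,14)_16 → 1² + 0² + 14² = 1 + 0 + 196 = 197
197 = (12,5)_16 → 12² + 5² = 144 + 25 = 169
169 = (10,9)_16 → 10² + 9² = 100 + 81 = 181
181 = (11,5)_16 → 11² + 5² = 121 + 25 = 146
146 = (9,2)_16 → 9² + 2² = 81 + 4 = 85
85 = (5,5)_16 → 5² + 5² = 25 + 25 = 50
50 = (3,2)_16 → 3² + 2² = 9 + 4 = 13
13 = (13)_16 → 13² = 169  — 169 already seen; the sequence cycles without reaching 1.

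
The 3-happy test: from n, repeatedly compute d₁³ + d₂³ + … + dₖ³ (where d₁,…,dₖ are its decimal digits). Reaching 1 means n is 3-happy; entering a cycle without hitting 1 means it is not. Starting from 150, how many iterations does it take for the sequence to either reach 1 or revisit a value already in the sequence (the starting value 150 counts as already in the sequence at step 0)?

150 → 1³ + 5³ + 0³ = 126
126 → 1³ + 2³ + 6³ = 225
225 → 2³ + 2³ + 5³ = 141
141 → 1³ + 4³ + 1³ = 66
66 → 6³ + 6³ = 432
432 → 4³ + 3³ + 2³ = 99
99 → 9³ + 9³ = 1458
1458 → 1³ + 4³ + 5³ + 8³ = 702
702 → 7³ + 0³ + 2³ = 351
351 → 3³ + 5³ + 1³ = 153
153 → 1³ + 5³ + 3³ = 153  — 153 repeats.
That took 11 steps.

11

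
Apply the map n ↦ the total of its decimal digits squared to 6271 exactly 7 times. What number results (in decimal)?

89

6271 → 6² + 2² + 7² + 1² = 90
90 → 9² + 0² = 81
81 → 8² + 1² = 65
65 → 6² + 5² = 61
61 → 6² + 1² = 37
37 → 3² + 7² = 58
58 → 5² + 8² = 89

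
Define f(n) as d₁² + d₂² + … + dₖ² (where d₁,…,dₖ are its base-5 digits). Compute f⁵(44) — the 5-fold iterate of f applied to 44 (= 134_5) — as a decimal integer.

10

44 = (1,3,4)_5 → 26
26 = (1,0,1)_5 → 2
2 = (2)_5 → 4
4 = (4)_5 → 16
16 = (3,1)_5 → 10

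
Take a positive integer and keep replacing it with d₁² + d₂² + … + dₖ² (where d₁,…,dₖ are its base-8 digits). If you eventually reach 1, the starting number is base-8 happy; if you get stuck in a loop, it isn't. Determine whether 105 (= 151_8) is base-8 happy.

105 = (1,5,1)_8 → 1² + 5² + 1² = 27
27 = (3,3)_8 → 3² + 3² = 18
18 = (2,2)_8 → 2² + 2² = 8
8 = (1,0)_8 → 1² + 0² = 1  — reached 1.

base-8 happy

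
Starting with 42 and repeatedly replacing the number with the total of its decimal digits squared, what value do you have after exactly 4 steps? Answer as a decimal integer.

37

42 → 4² + 2² = 20
20 → 2² + 0² = 4
4 → 4² = 16
16 → 1² + 6² = 37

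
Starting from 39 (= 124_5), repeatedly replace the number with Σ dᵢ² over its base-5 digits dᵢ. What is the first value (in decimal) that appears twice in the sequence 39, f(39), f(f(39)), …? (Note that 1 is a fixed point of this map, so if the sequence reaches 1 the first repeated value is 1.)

39 = (1,2,4)_5 → 1² + 2² + 4² = 1 + 4 + 16 = 21
21 = (4,1)_5 → 4² + 1² = 16 + 1 = 17
17 = (3,2)_5 → 3² + 2² = 9 + 4 = 13
13 = (2,3)_5 → 2² + 3² = 4 + 9 = 13  — 13 already appeared earlier.

13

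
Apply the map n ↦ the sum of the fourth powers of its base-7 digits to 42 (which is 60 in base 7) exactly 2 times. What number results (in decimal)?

788

42 = (6,0)_7 → 1296
1296 = (3,5,3,1)_7 → 788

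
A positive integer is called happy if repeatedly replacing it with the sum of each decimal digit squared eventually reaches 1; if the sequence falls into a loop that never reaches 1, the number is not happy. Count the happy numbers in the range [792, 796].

792: 792 → 134 → 26 → 40 → 16 → 37 → 58 → 89 → 145 → 42 → 20 → 4 → 16  (repeats 16)
793: 793 → 139 → 91 → 82 → 68 → 100 → 1  (reaches 1)
794: 794 → 146 → 53 → 34 → 25 → 29 → 85 → 89 → 145 → 42 → 20 → 4 → 16 → 37 → 58 → 89  (repeats 89)
795: 795 → 155 → 51 → 26 → 40 → 16 → 37 → 58 → 89 → 145 → 42 → 20 → 4 → 16  (repeats 16)
796: 796 → 166 → 73 → 58 → 89 → 145 → 42 → 20 → 4 → 16 → 37 → 58  (repeats 58)
happy: 793

1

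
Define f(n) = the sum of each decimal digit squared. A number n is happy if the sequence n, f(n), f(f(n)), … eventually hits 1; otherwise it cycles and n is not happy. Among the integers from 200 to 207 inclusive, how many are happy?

1

200: 200 → 4 → 16 → 37 → 58 → 89 → 145 → 42 → 20 → 4  (repeats 4)
201: 201 → 5 → 25 → 29 → 85 → 89 → 145 → 42 → 20 → 4 → 16 → 37 → 58 → 89  (repeats 89)
202: 202 → 8 → 64 → 52 → 29 → 85 → 89 → 145 → 42 → 20 → 4 → 16 → 37 → 58 → 89  (repeats 89)
203: 203 → 13 → 10 → 1  (reaches 1)
204: 204 → 20 → 4 → 16 → 37 → 58 → 89 → 145 → 42 → 20  (repeats 20)
205: 205 → 29 → 85 → 89 → 145 → 42 → 20 → 4 → 16 → 37 → 58 → 89  (repeats 89)
206: 206 → 40 → 16 → 37 → 58 → 89 → 145 → 42 → 20 → 4 → 16  (repeats 16)
207: 207 → 53 → 34 → 25 → 29 → 85 → 89 → 145 → 42 → 20 → 4 → 16 → 37 → 58 → 89  (repeats 89)
happy: 203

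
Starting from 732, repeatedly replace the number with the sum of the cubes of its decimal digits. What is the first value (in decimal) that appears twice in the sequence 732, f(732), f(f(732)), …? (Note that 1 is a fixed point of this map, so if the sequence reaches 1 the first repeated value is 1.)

153

732 → 7³ + 3³ + 2³ = 343 + 27 + 8 = 378
378 → 3³ + 7³ + 8³ = 27 + 343 + 512 = 882
882 → 8³ + 8³ + 2³ = 512 + 512 + 8 = 1032
1032 → 1³ + 0³ + 3³ + 2³ = 1 + 0 + 27 + 8 = 36
36 → 3³ + 6³ = 27 + 216 = 243
243 → 2³ + 4³ + 3³ = 8 + 64 + 27 = 99
99 → 9³ + 9³ = 729 + 729 = 1458
1458 → 1³ + 4³ + 5³ + 8³ = 1 + 64 + 125 + 512 = 702
702 → 7³ + 0³ + 2³ = 343 + 0 + 8 = 351
351 → 3³ + 5³ + 1³ = 27 + 125 + 1 = 153
153 → 1³ + 5³ + 3³ = 1 + 125 + 27 = 153  — 153 already appeared earlier.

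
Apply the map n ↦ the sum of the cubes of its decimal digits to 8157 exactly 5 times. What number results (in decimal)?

153

8157 → 8³ + 1³ + 5³ + 7³ = 981
981 → 9³ + 8³ + 1³ = 1242
1242 → 1³ + 2³ + 4³ + 2³ = 81
81 → 8³ + 1³ = 513
513 → 5³ + 1³ + 3³ = 153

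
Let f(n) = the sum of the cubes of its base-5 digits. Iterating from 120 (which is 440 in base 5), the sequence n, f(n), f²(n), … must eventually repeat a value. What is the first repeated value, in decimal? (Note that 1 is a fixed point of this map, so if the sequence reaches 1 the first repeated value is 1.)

120 = (4,4,0)_5 → 4³ + 4³ + 0³ = 128
128 = (1,0,0,3)_5 → 1³ + 0³ + 0³ + 3³ = 28
28 = (1,0,3)_5 → 1³ + 0³ + 3³ = 28  — 28 already appeared earlier.

28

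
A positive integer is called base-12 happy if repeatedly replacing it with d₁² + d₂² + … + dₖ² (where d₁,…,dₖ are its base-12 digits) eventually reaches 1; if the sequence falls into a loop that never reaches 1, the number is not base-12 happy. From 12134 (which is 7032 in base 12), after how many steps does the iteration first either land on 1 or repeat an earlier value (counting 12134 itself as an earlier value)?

12134 = (7,0,3,2)_12 → 7² + 0² + 3² + 2² = 62
62 = (5,2)_12 → 5² + 2² = 29
29 = (2,5)_12 → 2² + 5² = 29  — 29 repeats.
That took 3 steps.

3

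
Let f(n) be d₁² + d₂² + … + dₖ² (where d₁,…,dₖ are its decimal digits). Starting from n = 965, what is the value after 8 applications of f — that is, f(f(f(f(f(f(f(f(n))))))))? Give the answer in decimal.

965 → 9² + 6² + 5² = 142
142 → 1² + 4² + 2² = 21
21 → 2² + 1² = 5
5 → 5² = 25
25 → 2² + 5² = 29
29 → 2² + 9² = 85
85 → 8² + 5² = 89
89 → 8² + 9² = 145

145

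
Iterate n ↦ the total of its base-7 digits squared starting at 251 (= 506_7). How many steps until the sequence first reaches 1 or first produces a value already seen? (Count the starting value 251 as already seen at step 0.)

4

251 = (5,0,6)_7 → 5² + 0² + 6² = 61
61 = (1,1,5)_7 → 1² + 1² + 5² = 27
27 = (3,6)_7 → 3² + 6² = 45
45 = (6,3)_7 → 6² + 3² = 45  — 45 repeats.
That took 4 steps.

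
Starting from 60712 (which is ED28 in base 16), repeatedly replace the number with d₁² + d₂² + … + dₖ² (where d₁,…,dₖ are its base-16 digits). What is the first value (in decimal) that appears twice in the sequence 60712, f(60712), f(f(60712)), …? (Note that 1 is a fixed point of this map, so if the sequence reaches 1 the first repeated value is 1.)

60712 = (14,13,2,8)_16 → 14² + 13² + 2² + 8² = 433
433 = (1,11,1)_16 → 1² + 11² + 1² = 123
123 = (7,11)_16 → 7² + 11² = 170
170 = (10,10)_16 → 10² + 10² = 200
200 = (12,8)_16 → 12² + 8² = 208
208 = (13,0)_16 → 13² + 0² = 169
169 = (10,9)_16 → 10² + 9² = 181
181 = (11,5)_16 → 11² + 5² = 146
146 = (9,2)_16 → 9² + 2² = 85
85 = (5,5)_16 → 5² + 5² = 50
50 = (3,2)_16 → 3² + 2² = 13
13 = (13)_16 → 13² = 169  — 169 already appeared earlier.

169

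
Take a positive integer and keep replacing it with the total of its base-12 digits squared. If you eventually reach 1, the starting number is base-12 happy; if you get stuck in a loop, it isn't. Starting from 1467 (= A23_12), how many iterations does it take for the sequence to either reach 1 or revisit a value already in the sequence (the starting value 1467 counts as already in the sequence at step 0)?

13

1467 = (10,2,3)_12 → 113
113 = (9,5)_12 → 106
106 = (8,10)_12 → 164
164 = (1,1,8)_12 → 66
66 = (5,6)_12 → 61
61 = (5,1)_12 → 26
26 = (2,2)_12 → 8
8 = (8)_12 → 64
64 = (5,4)_12 → 41
41 = (3,5)_12 → 34
34 = (2,10)_12 → 104
104 = (8,8)_12 → 128
128 = (10,8)_12 → 164  — 164 repeats.
That took 13 steps.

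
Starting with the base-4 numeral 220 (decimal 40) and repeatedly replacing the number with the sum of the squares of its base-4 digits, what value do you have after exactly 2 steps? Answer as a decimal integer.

40 = (2,2,0)_4 → 8
8 = (2,0)_4 → 4

4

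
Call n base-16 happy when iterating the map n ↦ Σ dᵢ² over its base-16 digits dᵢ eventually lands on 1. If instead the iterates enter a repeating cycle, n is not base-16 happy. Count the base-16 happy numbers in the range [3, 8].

3: 3 → 9 → 81 → 26 → 101 → 61 → 178 → 125 → 218 → 269 → 170 → 200 → 208 → 169 → 181 → 146 → 85 → 50 → 13 → 169  (repeats 169)
4: 4 → 16 → 1  (reaches 1)
5: 5 → 25 → 82 → 29 → 170 → 200 → 208 → 169 → 181 → 146 → 85 → 50 → 13 → 169  (repeats 169)
6: 6 → 36 → 20 → 17 → 2 → 4 → 16 → 1  (reaches 1)
7: 7 → 49 → 10 → 100 → 52 → 25 → 82 → 29 → 170 → 200 → 208 → 169 → 181 → 146 → 85 → 50 → 13 → 169  (repeats 169)
8: 8 → 64 → 16 → 1  (reaches 1)
base-16 happy: 4, 6, 8

3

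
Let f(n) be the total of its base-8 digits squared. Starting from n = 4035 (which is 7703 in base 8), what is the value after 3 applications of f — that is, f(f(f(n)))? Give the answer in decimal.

4035 = (7,7,0,3)_8 → 7² + 7² + 0² + 3² = 107
107 = (1,5,3)_8 → 1² + 5² + 3² = 35
35 = (4,3)_8 → 4² + 3² = 25

25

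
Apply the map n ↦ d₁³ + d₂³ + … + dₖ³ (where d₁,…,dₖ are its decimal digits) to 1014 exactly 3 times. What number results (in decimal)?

1014 → 1³ + 0³ + 1³ + 4³ = 1 + 0 + 1 + 64 = 66
66 → 6³ + 6³ = 216 + 216 = 432
432 → 4³ + 3³ + 2³ = 64 + 27 + 8 = 99

99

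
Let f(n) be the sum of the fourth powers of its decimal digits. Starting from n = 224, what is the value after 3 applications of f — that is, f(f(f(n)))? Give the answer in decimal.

8208

224 → 2⁴ + 2⁴ + 4⁴ = 288
288 → 2⁴ + 8⁴ + 8⁴ = 8208
8208 → 8⁴ + 2⁴ + 0⁴ + 8⁴ = 8208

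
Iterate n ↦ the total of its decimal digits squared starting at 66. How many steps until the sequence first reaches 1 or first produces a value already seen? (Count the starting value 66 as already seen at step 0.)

15

66 → 72
72 → 53
53 → 34
34 → 25
25 → 29
29 → 85
85 → 89
89 → 145
145 → 42
42 → 20
20 → 4
4 → 16
16 → 37
37 → 58
58 → 89  — 89 repeats.
That took 15 steps.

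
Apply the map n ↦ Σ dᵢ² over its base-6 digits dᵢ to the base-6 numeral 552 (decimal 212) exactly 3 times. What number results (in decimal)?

212 = (5,5,2)_6 → 5² + 5² + 2² = 54
54 = (1,3,0)_6 → 1² + 3² + 0² = 10
10 = (1,4)_6 → 1² + 4² = 17

17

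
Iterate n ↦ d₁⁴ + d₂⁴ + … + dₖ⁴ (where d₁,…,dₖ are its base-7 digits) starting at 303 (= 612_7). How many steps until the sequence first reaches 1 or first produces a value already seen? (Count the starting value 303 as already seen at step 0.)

303 = (6,1,2)_7 → 1313
1313 = (3,5,5,4)_7 → 1587
1587 = (4,4,2,5)_7 → 1153
1153 = (3,2,3,5)_7 → 803
803 = (2,2,2,5)_7 → 673
673 = (1,6,5,1)_7 → 1923
1923 = (5,4,1,5)_7 → 1507
1507 = (4,2,5,2)_7 → 913
913 = (2,4,4,3)_7 → 609
609 = (1,5,3,0)_7 → 707
707 = (2,0,3,0)_7 → 97
97 = (1,6,6)_7 → 2593
2593 = (1,0,3,6,3)_7 → 1459
1459 = (4,1,5,3)_7 → 963
963 = (2,5,4,4)_7 → 1153  — 1153 repeats.
That took 15 steps.

15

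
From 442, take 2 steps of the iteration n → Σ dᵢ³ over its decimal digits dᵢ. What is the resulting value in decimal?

442 → 136
136 → 244

244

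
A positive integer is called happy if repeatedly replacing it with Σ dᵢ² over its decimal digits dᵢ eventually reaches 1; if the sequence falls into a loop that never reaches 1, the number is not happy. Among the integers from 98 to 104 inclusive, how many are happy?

98: 98 → 145 → 42 → 20 → 4 → 16 → 37 → 58 → 89 → 145  — not happy
99: 99 → 162 → 41 → 17 → 50 → 25 → 29 → 85 → 89 → 145 → 42 → 20 → 4 → 16 → 37 → 58 → 89  — not happy
100: 100 → 1  — happy
101: 101 → 2 → 4 → 16 → 37 → 58 → 89 → 145 → 42 → 20 → 4  — not happy
102: 102 → 5 → 25 → 29 → 85 → 89 → 145 → 42 → 20 → 4 → 16 → 37 → 58 → 89  — not happy
103: 103 → 10 → 1  — happy
104: 104 → 17 → 50 → 25 → 29 → 85 → 89 → 145 → 42 → 20 → 4 → 16 → 37 → 58 → 89  — not happy
happy: 100, 103

2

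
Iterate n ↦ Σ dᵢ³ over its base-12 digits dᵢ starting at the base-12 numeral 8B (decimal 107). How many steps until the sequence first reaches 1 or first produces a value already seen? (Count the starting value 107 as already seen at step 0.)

107 = (8,11)_12 → 1843
1843 = (1,0,9,7)_12 → 1073
1073 = (7,5,5)_12 → 593
593 = (4,1,5)_12 → 190
190 = (1,3,10)_12 → 1028
1028 = (7,1,8)_12 → 856
856 = (5,11,4)_12 → 1520
1520 = (10,6,8)_12 → 1728
1728 = (1,0,0,0)_12 → 1  — reached 1.
That took 9 steps.

9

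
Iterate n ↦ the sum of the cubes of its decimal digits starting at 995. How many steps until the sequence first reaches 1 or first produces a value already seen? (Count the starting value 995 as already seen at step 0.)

12

995 → 9³ + 9³ + 5³ = 1583
1583 → 1³ + 5³ + 8³ + 3³ = 665
665 → 6³ + 6³ + 5³ = 557
557 → 5³ + 5³ + 7³ = 593
593 → 5³ + 9³ + 3³ = 881
881 → 8³ + 8³ + 1³ = 1025
1025 → 1³ + 0³ + 2³ + 5³ = 134
134 → 1³ + 3³ + 4³ = 92
92 → 9³ + 2³ = 737
737 → 7³ + 3³ + 7³ = 713
713 → 7³ + 1³ + 3³ = 371
371 → 3³ + 7³ + 1³ = 371  — 371 repeats.
That took 12 steps.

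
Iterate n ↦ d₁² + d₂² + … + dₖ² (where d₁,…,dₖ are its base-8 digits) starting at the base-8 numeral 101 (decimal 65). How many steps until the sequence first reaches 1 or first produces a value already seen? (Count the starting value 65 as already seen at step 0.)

4

65 = (1,0,1)_8 → 1² + 0² + 1² = 1 + 0 + 1 = 2
2 = (2)_8 → 2² = 4
4 = (4)_8 → 4² = 16
16 = (2,0)_8 → 2² + 0² = 4 + 0 = 4  — 4 repeats.
That took 4 steps.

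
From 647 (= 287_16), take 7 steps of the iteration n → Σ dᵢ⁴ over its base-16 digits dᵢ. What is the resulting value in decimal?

647 = (2,8,7)_16 → 2⁴ + 8⁴ + 7⁴ = 6513
6513 = (1,9,7,1)_16 → 1⁴ + 9⁴ + 7⁴ + 1⁴ = 8964
8964 = (2,3,0,4)_16 → 2⁴ + 3⁴ + 0⁴ + 4⁴ = 353
353 = (1,6,1)_16 → 1⁴ + 6⁴ + 1⁴ = 1298
1298 = (5,1,2)_16 → 5⁴ + 1⁴ + 2⁴ = 642
642 = (2,8,2)_16 → 2⁴ + 8⁴ + 2⁴ = 4128
4128 = (1,0,2,0)_16 → 1⁴ + 0⁴ + 2⁴ + 0⁴ = 17

17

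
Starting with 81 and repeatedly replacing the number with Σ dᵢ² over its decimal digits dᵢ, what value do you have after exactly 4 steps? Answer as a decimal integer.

58

81 → 65
65 → 61
61 → 37
37 → 58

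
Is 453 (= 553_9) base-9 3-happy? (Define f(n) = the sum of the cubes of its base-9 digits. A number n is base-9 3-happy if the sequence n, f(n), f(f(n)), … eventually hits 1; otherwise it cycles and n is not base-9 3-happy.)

453 = (5,5,3)_9 → 5³ + 5³ + 3³ = 277
277 = (3,3,7)_9 → 3³ + 3³ + 7³ = 397
397 = (4,8,1)_9 → 4³ + 8³ + 1³ = 577
577 = (7,1,1)_9 → 7³ + 1³ + 1³ = 345
345 = (4,2,3)_9 → 4³ + 2³ + 3³ = 99
99 = (1,2,0)_9 → 1³ + 2³ + 0³ = 9
9 = (1,0)_9 → 1³ + 0³ = 1  — reached 1.

base-9 3-happy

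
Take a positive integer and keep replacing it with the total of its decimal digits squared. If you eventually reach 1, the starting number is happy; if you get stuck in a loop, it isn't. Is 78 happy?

78 → 7² + 8² = 49 + 64 = 113
113 → 1² + 1² + 3² = 1 + 1 + 9 = 11
11 → 1² + 1² = 1 + 1 = 2
2 → 2² = 4
4 → 4² = 16
16 → 1² + 6² = 1 + 36 = 37
37 → 3² + 7² = 9 + 49 = 58
58 → 5² + 8² = 25 + 64 = 89
89 → 8² + 9² = 64 + 81 = 145
145 → 1² + 4² + 5² = 1 + 16 + 25 = 42
42 → 4² + 2² = 16 + 4 = 20
20 → 2² + 0² = 4 + 0 = 4  — 4 already seen; the sequence cycles without reaching 1.

not happy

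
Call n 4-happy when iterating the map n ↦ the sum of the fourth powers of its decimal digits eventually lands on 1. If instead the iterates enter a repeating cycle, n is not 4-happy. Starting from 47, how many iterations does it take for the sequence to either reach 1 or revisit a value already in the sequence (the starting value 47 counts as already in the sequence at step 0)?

9

47 → 4⁴ + 7⁴ = 2657
2657 → 2⁴ + 6⁴ + 5⁴ + 7⁴ = 4338
4338 → 4⁴ + 3⁴ + 3⁴ + 8⁴ = 4514
4514 → 4⁴ + 5⁴ + 1⁴ + 4⁴ = 1138
1138 → 1⁴ + 1⁴ + 3⁴ + 8⁴ = 4179
4179 → 4⁴ + 1⁴ + 7⁴ + 9⁴ = 9219
9219 → 9⁴ + 2⁴ + 1⁴ + 9⁴ = 13139
13139 → 1⁴ + 3⁴ + 1⁴ + 3⁴ + 9⁴ = 6725
6725 → 6⁴ + 7⁴ + 2⁴ + 5⁴ = 4338  — 4338 repeats.
That took 9 steps.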